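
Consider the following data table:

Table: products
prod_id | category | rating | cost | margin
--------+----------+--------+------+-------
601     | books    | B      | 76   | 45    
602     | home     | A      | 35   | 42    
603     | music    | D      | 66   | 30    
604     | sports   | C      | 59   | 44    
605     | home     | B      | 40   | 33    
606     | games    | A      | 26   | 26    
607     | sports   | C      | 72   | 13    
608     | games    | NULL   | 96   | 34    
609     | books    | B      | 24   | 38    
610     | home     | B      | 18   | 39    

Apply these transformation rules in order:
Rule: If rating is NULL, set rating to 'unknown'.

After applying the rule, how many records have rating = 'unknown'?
1

Step 1: Count records where rating IS NULL
Step 2: Found 1 records with NULL rating
Step 3: These records will have rating set to 'unknown'
Step 4: Records already having rating = 'unknown': 0
Step 5: Answer: 1 + 0 = 1 records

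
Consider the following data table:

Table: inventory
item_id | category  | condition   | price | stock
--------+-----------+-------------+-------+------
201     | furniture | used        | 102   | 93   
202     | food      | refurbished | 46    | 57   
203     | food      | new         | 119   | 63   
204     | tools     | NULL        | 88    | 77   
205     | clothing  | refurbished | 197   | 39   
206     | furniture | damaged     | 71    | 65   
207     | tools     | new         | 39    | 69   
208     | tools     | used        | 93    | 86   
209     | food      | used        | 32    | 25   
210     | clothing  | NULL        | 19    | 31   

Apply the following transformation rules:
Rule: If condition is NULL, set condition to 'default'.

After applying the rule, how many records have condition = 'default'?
2

Step 1: Count records where condition IS NULL
Step 2: Found 2 records with NULL condition
Step 3: These records will have condition set to 'default'
Step 4: Records already having condition = 'default': 0
Step 5: Answer: 2 + 0 = 2 records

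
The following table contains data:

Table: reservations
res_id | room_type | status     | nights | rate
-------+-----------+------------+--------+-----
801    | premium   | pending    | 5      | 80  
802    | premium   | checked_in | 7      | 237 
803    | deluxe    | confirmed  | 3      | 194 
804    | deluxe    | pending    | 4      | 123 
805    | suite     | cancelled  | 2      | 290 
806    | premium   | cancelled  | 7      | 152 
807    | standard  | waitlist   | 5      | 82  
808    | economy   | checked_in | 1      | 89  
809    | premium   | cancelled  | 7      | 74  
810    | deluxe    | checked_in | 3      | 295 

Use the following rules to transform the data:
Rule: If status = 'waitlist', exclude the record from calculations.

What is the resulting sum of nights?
39

Step 1: Identify records where status = 'waitlist'
Step 2: The excluded records sum to 5
Step 3: Original total nights = 44
Step 4: Remaining total = 44 - 5 = 39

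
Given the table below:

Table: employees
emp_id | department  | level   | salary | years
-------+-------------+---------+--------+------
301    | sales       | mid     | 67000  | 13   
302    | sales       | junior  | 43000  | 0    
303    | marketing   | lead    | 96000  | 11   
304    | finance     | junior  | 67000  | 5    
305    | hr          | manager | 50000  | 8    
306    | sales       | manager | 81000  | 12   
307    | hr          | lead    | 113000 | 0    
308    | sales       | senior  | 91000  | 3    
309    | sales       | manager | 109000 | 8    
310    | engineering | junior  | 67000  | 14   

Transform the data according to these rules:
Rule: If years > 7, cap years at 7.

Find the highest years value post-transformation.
7

Step 1: Original maximum years = 14
Step 2: Apply cap at 7
Step 3: 6 records had years > 7 and were capped
Step 4: Maximum after transformation = 7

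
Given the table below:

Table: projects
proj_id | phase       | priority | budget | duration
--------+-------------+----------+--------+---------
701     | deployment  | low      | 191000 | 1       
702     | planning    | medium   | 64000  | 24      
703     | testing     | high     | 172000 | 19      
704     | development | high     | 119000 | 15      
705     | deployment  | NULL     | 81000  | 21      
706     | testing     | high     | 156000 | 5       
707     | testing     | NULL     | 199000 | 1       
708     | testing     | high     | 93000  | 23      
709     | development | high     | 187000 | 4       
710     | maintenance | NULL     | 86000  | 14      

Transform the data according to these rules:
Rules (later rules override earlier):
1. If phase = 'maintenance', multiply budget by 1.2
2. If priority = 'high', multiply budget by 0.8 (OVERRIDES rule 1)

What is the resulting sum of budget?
1219800.0

Step 1: Rule 2 takes priority for records with priority = 'high'
  - 5 records: 727000 × 0.8 = 581600.0
Step 2: Rule 1 applies to remaining records with phase = 'maintenance'
  - 1 records: 86000 × 1.2 = 103200.0
Step 3: Other records unchanged: 535000
Step 4: Final sum = 581600.0 + 103200.0 + 535000 = 1219800.0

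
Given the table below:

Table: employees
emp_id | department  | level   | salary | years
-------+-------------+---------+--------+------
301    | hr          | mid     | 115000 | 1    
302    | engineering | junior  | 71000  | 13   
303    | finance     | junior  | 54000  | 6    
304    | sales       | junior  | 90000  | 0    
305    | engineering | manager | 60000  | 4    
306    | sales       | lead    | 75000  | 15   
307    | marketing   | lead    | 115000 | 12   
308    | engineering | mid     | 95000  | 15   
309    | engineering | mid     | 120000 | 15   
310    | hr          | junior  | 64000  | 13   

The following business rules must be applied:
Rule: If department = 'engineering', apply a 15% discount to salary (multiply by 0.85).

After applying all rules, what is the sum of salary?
807100.0

Step 1: Records with department = 'engineering' have total salary = 346000
Step 2: Apply multiplier: 346000 × 0.85 = 294100.0
Step 3: Other records total: 513000
Step 4: Final sum = 294100.0 + 513000 = 807100.0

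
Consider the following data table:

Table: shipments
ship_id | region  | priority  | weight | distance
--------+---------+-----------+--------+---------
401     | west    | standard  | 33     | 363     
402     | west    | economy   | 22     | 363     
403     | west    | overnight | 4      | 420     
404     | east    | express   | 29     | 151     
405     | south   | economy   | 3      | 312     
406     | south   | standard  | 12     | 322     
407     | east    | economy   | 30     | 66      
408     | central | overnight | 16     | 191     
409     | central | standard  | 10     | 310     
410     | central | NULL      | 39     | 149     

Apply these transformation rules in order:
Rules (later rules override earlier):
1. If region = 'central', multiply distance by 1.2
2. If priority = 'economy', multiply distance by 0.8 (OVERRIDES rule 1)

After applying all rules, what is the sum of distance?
2628.8

Step 1: Rule 2 takes priority for records with priority = 'economy'
  - 3 records: 741 × 0.8 = 592.8
Step 2: Rule 1 applies to remaining records with region = 'central'
  - 3 records: 650 × 1.2 = 780.0
Step 3: Other records unchanged: 1256
Step 4: Final sum = 592.8 + 780.0 + 1256 = 2628.8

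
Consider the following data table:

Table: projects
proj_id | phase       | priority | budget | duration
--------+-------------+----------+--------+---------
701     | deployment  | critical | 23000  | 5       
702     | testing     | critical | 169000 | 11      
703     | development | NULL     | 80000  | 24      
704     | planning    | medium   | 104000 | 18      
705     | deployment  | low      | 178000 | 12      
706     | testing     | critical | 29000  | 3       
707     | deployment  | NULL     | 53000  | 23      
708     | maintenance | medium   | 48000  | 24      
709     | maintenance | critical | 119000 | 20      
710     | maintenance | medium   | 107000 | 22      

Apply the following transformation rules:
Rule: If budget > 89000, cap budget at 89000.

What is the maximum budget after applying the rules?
89000

Step 1: Original maximum budget = 178000
Step 2: Apply cap at 89000
Step 3: 5 records had budget > 89000 and were capped
Step 4: Maximum after transformation = 89000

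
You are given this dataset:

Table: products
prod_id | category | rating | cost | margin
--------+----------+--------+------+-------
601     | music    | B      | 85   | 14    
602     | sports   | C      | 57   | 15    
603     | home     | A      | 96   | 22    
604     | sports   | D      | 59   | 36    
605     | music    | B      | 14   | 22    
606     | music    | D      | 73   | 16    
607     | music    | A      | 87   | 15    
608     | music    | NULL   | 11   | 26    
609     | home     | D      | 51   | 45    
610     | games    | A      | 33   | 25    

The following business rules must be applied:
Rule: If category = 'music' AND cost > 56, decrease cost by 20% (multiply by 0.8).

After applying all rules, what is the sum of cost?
517.0

Step 1: Find records where category = 'music' AND cost > 56
Step 2: 3 records match, summing to 245
Step 3: After multiplier: 245 × 0.8 = 196.0
Step 4: Unaffected records sum: 321
Step 5: Final sum = 196.0 + 321 = 517.0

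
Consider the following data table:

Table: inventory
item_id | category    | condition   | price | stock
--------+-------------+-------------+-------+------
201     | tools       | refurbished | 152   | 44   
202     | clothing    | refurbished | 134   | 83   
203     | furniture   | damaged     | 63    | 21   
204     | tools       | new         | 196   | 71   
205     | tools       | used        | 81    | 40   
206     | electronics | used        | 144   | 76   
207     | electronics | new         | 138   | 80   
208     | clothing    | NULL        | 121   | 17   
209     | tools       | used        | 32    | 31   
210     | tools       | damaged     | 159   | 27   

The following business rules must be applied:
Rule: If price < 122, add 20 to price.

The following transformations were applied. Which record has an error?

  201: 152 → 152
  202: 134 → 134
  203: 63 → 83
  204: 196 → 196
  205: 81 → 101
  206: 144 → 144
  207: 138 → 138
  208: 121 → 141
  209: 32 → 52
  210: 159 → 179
Record 210 has an error. The correct transformed value should be 159, not 179.

Step 1: Check each record against the rule
Step 2: Record 210 has price = 159
Step 3: Since 159 >= 122, the bonus should not have been applied
Step 4: Correct value = 159, but claimed value = 179
Conclusion: Record 210 has the error.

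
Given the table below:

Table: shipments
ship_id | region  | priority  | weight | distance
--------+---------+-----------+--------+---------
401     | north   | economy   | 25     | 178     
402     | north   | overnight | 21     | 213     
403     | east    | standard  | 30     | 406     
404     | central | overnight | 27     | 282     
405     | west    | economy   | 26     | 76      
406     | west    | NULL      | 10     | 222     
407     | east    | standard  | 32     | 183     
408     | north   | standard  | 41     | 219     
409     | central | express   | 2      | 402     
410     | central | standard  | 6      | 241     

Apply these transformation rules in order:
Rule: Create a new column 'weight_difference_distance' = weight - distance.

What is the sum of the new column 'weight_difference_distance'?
-2202

Step 1: For each record, compute weight - distance
Example calculations:
  25 - 178 = -153
  21 - 213 = -192
  30 - 406 = -376
  ...
Step 2: Sum all derived values
Step 3: Total = -2202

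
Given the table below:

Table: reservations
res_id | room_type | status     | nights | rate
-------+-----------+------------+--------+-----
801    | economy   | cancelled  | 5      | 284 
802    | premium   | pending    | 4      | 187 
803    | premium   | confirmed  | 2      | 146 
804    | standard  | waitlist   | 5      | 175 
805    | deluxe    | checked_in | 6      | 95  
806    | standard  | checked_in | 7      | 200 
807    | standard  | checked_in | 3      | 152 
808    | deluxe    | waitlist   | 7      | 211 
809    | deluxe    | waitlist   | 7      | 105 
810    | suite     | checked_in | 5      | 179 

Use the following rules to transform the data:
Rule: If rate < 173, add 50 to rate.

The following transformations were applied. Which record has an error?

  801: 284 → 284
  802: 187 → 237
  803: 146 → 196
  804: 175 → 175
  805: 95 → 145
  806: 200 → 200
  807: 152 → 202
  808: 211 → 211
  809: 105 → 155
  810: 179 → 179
Record 802 has an error. The correct transformed value should be 187, not 237.

Step 1: Check each record against the rule
Step 2: Record 802 has rate = 187
Step 3: Since 187 >= 173, the bonus should not have been applied
Step 4: Correct value = 187, but claimed value = 237
Conclusion: Record 802 has the error.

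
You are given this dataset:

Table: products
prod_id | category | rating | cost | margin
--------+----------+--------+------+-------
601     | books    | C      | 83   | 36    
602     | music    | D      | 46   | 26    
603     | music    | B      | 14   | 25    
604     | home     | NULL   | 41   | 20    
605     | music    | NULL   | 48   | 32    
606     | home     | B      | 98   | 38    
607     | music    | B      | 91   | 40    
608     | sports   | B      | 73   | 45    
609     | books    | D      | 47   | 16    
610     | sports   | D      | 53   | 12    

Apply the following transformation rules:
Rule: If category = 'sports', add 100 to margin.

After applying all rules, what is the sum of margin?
490

Step 1: Count records where category = 'sports': 2
Step 2: Total bonus added: 2 × 100 = 200
Step 3: Original sum of margin: 290
Step 4: Final sum = 290 + 200 = 490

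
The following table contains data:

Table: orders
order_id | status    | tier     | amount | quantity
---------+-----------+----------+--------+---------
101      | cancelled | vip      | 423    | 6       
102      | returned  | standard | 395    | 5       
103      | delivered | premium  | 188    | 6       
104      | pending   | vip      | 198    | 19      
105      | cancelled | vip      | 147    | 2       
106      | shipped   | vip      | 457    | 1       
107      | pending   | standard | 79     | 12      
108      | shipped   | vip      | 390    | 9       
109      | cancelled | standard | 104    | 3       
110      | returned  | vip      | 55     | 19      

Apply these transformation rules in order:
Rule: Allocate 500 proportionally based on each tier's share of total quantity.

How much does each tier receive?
premium: 36.59, standard: 121.95, vip: 341.46

Step 1: Calculate total quantity = 82
Step 2: Calculate each tier's proportion:
  premium: 6/82 = 7.32% → 36.59
  standard: 20/82 = 24.39% → 121.95
  vip: 56/82 = 68.29% → 341.46
Step 3: Verify: sum of allocations ≈ 500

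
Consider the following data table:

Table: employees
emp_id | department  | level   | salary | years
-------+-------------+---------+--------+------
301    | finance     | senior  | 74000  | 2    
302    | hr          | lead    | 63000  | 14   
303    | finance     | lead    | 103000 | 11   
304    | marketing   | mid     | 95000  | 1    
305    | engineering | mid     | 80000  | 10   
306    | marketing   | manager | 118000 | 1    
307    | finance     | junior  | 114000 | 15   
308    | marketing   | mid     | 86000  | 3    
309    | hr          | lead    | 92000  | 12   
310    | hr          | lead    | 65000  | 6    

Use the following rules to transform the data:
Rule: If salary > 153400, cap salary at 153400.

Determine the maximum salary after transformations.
118000

Step 1: Original maximum salary = 118000
Step 2: Check cap of 153400 against maximum
Step 3: No records exceed the cap (max 118000 <= cap 153400), so no capping applies
Step 4: Maximum after transformation = 118000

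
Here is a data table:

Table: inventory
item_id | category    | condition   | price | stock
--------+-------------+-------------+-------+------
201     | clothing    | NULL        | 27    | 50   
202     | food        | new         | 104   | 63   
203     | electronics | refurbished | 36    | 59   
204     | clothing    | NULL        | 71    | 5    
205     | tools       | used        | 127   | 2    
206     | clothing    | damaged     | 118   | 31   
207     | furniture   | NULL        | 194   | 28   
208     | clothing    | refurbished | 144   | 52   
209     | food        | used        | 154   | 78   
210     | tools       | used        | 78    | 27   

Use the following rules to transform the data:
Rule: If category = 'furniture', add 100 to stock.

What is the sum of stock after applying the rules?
495

Step 1: Count records where category = 'furniture': 1
Step 2: Total bonus added: 1 × 100 = 100
Step 3: Original sum of stock: 395
Step 4: Final sum = 395 + 100 = 495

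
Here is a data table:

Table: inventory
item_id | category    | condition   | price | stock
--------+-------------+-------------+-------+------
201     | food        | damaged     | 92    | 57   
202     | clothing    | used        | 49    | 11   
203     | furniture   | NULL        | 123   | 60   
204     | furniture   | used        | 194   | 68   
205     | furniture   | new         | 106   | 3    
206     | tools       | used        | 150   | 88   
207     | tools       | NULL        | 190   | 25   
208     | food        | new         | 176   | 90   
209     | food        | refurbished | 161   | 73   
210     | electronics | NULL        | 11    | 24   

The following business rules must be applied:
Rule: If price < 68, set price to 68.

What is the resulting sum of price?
1328

Step 1: 2 records have price < 68
Step 2: These records originally summed to 60
Step 3: After setting to minimum: 2 × 68 = 136
Step 4: Unaffected records sum: 1192
Step 5: Final sum = 136 + 1192 = 1328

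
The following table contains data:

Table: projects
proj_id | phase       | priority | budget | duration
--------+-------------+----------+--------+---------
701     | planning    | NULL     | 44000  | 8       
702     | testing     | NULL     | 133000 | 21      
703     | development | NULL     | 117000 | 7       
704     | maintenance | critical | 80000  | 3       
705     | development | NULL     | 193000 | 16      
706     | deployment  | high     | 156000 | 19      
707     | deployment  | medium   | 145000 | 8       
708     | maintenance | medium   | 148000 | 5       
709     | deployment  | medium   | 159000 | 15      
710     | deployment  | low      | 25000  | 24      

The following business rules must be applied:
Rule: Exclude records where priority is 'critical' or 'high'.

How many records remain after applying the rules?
8

Step 1: Count records to exclude
  - 1 (critical) + 1 (high) = 2 records
Step 2: Total records: 10
Step 3: Remaining = 10 - 2 = 8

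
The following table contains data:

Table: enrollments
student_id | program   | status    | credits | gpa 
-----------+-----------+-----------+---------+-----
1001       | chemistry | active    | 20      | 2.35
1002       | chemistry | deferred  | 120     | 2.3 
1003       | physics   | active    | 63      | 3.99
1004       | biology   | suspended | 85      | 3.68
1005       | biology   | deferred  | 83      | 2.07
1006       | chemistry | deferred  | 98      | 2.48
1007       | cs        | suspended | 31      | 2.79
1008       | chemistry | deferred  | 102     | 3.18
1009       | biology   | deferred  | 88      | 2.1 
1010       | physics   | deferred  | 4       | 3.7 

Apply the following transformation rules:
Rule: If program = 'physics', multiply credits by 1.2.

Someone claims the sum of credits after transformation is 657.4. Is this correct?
No, the correct result is 707.4.

Step 1: Calculate the correct sum after transformation
Step 2: Apply multiplier 1.2 to records where program = 'physics'
Step 3: Correct result = 707.4
Step 4: Claimed result = 657.4
Step 5: 707.4 ≠ 657.4
Conclusion: The claimed result is incorrect. The correct answer is 707.4.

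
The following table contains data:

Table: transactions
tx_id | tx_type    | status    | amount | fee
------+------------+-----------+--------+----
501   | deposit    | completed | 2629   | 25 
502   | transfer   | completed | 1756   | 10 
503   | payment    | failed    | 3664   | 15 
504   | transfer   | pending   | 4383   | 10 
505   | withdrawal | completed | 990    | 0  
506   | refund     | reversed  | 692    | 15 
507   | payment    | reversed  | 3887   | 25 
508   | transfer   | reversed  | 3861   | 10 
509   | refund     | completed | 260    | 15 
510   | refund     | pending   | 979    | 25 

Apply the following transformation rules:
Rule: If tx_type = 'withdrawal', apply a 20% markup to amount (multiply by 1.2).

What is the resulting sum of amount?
23299.0

Step 1: Records with tx_type = 'withdrawal' have total amount = 990
Step 2: Apply multiplier: 990 × 1.2 = 1188.0
Step 3: Other records total: 22111
Step 4: Final sum = 1188.0 + 22111 = 23299.0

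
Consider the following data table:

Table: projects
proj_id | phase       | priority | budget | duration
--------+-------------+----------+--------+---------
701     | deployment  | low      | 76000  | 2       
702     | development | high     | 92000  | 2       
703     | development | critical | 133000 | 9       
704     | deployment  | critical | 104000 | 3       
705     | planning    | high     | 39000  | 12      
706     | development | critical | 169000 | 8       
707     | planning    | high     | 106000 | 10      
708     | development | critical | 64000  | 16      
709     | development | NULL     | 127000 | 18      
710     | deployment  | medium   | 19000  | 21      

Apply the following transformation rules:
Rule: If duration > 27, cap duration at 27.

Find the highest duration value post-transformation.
21

Step 1: Original maximum duration = 21
Step 2: Check cap of 27 against maximum
Step 3: No records exceed the cap (max 21 <= cap 27), so no capping applies
Step 4: Maximum after transformation = 21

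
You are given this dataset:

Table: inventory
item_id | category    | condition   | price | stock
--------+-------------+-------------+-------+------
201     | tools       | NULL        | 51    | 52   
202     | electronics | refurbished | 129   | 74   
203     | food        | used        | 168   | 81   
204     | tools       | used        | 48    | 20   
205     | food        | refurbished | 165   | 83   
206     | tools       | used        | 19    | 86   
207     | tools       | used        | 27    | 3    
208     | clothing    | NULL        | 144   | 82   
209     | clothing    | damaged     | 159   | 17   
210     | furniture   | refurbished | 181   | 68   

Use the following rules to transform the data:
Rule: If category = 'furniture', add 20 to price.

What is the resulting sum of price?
1111

Step 1: Count records where category = 'furniture': 1
Step 2: Total bonus added: 1 × 20 = 20
Step 3: Original sum of price: 1091
Step 4: Final sum = 1091 + 20 = 1111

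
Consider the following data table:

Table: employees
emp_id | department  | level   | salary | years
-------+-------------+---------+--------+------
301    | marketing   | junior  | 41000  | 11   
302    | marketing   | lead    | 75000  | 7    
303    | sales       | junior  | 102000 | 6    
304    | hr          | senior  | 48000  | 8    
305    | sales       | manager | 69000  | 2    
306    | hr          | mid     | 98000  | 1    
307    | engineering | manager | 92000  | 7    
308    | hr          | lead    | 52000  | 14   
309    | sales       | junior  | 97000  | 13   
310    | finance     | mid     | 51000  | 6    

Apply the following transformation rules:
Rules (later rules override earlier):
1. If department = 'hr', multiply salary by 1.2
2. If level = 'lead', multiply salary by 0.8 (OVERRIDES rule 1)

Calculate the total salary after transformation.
728800.0

Step 1: Rule 2 takes priority for records with level = 'lead'
  - 2 records: 127000 × 0.8 = 101600.0
Step 2: Rule 1 applies to remaining records with department = 'hr'
  - 2 records: 146000 × 1.2 = 175200.0
Step 3: Other records unchanged: 452000
Step 4: Final sum = 101600.0 + 175200.0 + 452000 = 728800.0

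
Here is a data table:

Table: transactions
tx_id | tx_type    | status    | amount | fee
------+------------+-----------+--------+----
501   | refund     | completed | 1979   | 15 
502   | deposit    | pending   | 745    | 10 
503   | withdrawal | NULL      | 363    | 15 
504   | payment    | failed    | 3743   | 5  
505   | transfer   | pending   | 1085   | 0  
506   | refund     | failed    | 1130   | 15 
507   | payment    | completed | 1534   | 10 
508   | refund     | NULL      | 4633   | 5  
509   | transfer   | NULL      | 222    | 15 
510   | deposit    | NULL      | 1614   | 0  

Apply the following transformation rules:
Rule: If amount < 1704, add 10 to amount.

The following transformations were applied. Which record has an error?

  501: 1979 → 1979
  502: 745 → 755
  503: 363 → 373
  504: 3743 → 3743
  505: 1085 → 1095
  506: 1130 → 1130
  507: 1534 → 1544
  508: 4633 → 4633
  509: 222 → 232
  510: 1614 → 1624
Record 506 has an error. The correct transformed value should be 1140, not 1130.

Step 1: Check each record against the rule
Step 2: Record 506 has amount = 1130
Step 3: Since 1130 < 1704, the bonus should have been applied
Step 4: Correct value = 1140, but claimed value = 1130
Conclusion: Record 506 has the error.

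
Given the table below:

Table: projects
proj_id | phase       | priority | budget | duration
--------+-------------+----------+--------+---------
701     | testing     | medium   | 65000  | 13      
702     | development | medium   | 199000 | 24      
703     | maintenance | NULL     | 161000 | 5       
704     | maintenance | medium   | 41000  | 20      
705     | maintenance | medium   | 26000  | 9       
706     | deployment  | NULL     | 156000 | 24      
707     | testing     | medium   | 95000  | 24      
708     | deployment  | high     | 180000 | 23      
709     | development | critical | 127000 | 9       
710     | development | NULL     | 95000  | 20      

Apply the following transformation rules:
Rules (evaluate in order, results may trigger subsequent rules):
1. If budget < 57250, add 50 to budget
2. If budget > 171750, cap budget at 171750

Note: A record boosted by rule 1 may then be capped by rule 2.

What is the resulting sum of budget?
1109600

Step 1: Apply rule 1 to records with budget < 57250
  - 2 records get bonus of 50
  - Of these, 0 records then exceed 171750 and get capped
Step 2: Apply rule 2 to records with budget > 171750
  - 2 records (original) are capped
Step 3: Calculate final sum = 1109600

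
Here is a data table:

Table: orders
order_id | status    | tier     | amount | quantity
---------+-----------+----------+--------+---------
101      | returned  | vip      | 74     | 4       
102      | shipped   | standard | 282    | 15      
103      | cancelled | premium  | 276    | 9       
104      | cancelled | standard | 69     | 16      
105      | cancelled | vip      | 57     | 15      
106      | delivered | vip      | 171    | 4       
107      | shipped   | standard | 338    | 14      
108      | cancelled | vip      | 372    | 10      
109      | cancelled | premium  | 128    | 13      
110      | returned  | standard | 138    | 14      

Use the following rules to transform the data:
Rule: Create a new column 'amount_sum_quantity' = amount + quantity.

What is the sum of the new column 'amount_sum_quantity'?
2019

Step 1: For each record, compute amount + quantity
Example calculations:
  74 + 4 = 78
  282 + 15 = 297
  276 + 9 = 285
  ...
Step 2: Sum all derived values
Step 3: Total = 2019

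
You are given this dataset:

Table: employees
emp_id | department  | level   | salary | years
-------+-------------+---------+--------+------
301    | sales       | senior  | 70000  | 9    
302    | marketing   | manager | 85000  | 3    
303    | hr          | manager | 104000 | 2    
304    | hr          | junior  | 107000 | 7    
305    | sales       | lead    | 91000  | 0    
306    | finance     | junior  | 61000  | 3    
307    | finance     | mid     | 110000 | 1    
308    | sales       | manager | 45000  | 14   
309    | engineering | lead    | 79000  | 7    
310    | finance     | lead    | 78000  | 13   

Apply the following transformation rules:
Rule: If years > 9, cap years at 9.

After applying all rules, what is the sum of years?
50

Step 1: 2 records have years > 9
Step 2: These records originally summed to 27
Step 3: After capping: 2 × 9 = 18
Step 4: Unaffected records sum: 32
Step 5: Final sum = 18 + 32 = 50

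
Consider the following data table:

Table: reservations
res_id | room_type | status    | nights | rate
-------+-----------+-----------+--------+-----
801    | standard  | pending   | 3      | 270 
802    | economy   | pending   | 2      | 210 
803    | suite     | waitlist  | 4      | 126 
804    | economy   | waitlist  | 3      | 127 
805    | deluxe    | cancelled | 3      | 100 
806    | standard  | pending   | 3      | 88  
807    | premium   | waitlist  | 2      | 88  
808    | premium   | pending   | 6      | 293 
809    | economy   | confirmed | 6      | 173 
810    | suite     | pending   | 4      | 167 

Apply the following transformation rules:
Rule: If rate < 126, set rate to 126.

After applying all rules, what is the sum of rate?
1744

Step 1: 3 records have rate < 126
Step 2: These records originally summed to 276
Step 3: After setting to minimum: 3 × 126 = 378
Step 4: Unaffected records sum: 1366
Step 5: Final sum = 378 + 1366 = 1744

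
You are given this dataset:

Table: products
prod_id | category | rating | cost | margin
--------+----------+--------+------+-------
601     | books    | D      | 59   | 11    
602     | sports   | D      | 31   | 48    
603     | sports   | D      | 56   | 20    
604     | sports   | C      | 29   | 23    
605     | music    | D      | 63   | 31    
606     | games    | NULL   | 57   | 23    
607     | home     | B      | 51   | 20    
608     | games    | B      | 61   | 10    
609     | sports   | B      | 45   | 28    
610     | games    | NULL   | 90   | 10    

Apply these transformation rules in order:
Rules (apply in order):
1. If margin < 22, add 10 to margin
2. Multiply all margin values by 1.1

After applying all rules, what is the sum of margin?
301.4

Step 1: Apply Rule 1 - Add 10 to records with margin < 22
  - 5 records affected: 71 + (5 × 10) = 121
  - Unaffected records: 153
  - Sum after Rule 1: 274
Step 2: Apply Rule 2 - Multiply all by 1.1
  - 274 × 1.1 = 301.4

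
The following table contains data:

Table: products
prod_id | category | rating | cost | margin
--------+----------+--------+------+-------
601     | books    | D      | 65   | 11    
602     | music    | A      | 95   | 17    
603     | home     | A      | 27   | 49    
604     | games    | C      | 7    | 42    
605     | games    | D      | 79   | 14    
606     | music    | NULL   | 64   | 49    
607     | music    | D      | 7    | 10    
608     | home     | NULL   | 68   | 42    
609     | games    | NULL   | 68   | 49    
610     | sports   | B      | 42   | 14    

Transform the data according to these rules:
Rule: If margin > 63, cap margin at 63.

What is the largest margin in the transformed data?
49

Step 1: Original maximum margin = 49
Step 2: Check cap of 63 against maximum
Step 3: No records exceed the cap (max 49 <= cap 63), so no capping applies
Step 4: Maximum after transformation = 49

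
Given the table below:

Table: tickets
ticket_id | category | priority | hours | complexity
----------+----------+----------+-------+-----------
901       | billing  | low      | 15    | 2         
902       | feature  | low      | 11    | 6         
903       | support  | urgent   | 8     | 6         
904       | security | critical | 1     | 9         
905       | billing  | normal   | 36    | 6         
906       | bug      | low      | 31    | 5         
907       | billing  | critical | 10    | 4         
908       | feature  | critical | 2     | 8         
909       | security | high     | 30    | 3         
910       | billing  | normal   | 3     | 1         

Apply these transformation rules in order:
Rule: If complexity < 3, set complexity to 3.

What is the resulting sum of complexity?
53

Step 1: 2 records have complexity < 3
Step 2: These records originally summed to 3
Step 3: After setting to minimum: 2 × 3 = 6
Step 4: Unaffected records sum: 47
Step 5: Final sum = 6 + 47 = 53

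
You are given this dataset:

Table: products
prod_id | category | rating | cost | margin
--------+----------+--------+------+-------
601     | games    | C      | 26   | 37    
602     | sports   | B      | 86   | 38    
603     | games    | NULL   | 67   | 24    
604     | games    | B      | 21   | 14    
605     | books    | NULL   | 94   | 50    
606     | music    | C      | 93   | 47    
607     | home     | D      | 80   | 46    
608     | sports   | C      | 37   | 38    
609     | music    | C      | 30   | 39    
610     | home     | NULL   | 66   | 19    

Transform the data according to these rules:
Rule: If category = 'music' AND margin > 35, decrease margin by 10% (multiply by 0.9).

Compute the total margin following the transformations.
343.4

Step 1: Find records where category = 'music' AND margin > 35
Step 2: 2 records match, summing to 86
Step 3: After multiplier: 86 × 0.9 = 77.4
Step 4: Unaffected records sum: 266
Step 5: Final sum = 77.4 + 266 = 343.4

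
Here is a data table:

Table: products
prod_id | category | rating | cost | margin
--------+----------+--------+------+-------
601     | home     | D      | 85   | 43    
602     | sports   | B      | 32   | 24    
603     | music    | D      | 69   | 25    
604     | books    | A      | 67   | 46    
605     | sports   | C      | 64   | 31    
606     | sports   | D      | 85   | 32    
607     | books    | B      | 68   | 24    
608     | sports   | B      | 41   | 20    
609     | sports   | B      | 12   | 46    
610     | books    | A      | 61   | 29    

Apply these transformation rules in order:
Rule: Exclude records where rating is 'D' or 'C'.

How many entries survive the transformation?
6

Step 1: Count records to exclude
  - 3 (D) + 1 (C) = 4 records
Step 2: Total records: 10
Step 3: Remaining = 10 - 4 = 6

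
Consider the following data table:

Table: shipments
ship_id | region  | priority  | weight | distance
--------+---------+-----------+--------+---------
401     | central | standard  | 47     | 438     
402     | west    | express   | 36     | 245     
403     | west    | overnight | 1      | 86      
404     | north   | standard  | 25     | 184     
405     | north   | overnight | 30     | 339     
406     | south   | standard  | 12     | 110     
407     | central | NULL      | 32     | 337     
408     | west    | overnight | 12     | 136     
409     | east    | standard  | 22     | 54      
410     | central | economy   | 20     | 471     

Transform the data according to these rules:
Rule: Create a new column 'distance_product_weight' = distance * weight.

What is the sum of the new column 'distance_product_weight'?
68606

Step 1: For each record, compute distance * weight
Example calculations:
  438 * 47 = 20586
  245 * 36 = 8820
  86 * 1 = 86
  ...
Step 2: Sum all derived values
Step 3: Total = 68606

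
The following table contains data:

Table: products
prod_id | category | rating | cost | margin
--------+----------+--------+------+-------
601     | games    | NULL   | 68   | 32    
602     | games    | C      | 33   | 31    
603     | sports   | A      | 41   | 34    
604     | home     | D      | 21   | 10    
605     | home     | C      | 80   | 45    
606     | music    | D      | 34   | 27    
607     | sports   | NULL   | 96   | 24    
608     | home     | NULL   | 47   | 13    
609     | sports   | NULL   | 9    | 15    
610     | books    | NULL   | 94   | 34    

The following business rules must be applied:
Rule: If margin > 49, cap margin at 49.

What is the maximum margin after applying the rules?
45

Step 1: Original maximum margin = 45
Step 2: Check cap of 49 against maximum
Step 3: No records exceed the cap (max 45 <= cap 49), so no capping applies
Step 4: Maximum after transformation = 45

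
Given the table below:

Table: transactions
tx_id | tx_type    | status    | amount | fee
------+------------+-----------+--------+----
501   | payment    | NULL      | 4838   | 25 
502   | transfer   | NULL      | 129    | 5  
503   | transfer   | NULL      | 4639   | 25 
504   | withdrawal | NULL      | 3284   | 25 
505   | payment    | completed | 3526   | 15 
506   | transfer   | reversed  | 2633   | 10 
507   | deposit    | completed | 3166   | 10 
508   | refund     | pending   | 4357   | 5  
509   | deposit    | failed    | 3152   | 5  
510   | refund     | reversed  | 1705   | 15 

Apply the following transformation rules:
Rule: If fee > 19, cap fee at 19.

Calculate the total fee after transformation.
122

Step 1: 3 records have fee > 19
Step 2: These records originally summed to 75
Step 3: After capping: 3 × 19 = 57
Step 4: Unaffected records sum: 65
Step 5: Final sum = 57 + 65 = 122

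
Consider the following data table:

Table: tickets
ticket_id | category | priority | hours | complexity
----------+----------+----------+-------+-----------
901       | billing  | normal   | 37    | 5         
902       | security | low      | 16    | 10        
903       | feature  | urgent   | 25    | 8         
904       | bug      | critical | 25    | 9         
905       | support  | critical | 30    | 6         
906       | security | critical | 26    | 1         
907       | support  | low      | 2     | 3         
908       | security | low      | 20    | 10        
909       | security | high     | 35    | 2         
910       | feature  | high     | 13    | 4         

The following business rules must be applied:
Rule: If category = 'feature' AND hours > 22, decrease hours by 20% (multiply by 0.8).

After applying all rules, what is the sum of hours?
224.0

Step 1: Find records where category = 'feature' AND hours > 22
Step 2: 1 records match, summing to 25
Step 3: After multiplier: 25 × 0.8 = 20.0
Step 4: Unaffected records sum: 204
Step 5: Final sum = 20.0 + 204 = 224.0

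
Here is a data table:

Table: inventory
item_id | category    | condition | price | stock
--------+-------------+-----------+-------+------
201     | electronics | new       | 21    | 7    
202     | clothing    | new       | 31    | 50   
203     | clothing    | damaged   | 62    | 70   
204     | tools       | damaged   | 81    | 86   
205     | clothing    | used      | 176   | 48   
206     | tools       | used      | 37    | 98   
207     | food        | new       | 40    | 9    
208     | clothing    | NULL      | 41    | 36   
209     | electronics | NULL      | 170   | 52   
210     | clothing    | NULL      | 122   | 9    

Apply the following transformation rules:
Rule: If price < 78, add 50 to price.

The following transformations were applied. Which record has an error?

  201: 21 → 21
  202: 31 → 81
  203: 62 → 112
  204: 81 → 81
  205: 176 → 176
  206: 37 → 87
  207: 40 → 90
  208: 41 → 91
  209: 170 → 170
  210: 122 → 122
Record 201 has an error. The correct transformed value should be 71, not 21.

Step 1: Check each record against the rule
Step 2: Record 201 has price = 21
Step 3: Since 21 < 78, the bonus should have been applied
Step 4: Correct value = 71, but claimed value = 21
Conclusion: Record 201 has the error.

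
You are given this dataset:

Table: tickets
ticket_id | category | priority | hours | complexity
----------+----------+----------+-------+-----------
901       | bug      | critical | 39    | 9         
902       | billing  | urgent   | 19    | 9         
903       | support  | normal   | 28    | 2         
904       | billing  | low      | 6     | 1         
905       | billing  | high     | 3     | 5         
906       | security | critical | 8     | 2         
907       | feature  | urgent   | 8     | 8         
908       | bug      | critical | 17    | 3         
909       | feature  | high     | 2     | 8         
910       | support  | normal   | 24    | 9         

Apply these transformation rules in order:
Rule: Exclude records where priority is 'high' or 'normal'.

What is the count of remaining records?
6

Step 1: Count records to exclude
  - 2 (high) + 2 (normal) = 4 records
Step 2: Total records: 10
Step 3: Remaining = 10 - 4 = 6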